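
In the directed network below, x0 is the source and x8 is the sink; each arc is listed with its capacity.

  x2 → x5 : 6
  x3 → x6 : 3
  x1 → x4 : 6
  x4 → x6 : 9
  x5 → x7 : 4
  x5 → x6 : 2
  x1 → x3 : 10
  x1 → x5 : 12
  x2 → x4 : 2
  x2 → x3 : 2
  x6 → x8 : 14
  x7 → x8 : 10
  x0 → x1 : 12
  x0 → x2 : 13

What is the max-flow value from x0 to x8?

17

Augment x0→x1→x3→x6→x8: bottleneck 3, flow now 3.
Augment x0→x1→x4→x6→x8: bottleneck 6, flow now 9.
Augment x0→x1→x5→x6→x8: bottleneck 2, flow now 11.
Augment x0→x1→x5→x7→x8: bottleneck 1, flow now 12.
Augment x0→x2→x4→x6→x8: bottleneck 2, flow now 14.
Augment x0→x2→x5→x7→x8: bottleneck 3, flow now 17.
No augmenting path remains; maximum flow = 17.
In the residual graph, reachable from x0: {x0, x1, x2, x3, x5}.
Min-cut edges: x1→x4 (6), x2→x4 (2), x3→x6 (3), x5→x6 (2), x5→x7 (4); capacity 6 + 2 + 3 + 2 + 4 = 17.
This cut is saturated, so no flow can exceed 17.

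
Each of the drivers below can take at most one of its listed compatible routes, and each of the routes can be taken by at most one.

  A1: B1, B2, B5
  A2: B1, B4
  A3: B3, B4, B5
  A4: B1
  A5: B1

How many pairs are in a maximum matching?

4

Unit-capacity flow: source→left, listed edges, right→sink; max matching = max flow.
Augmenting path A1→B1 (+1); matched 1.
Augmenting path A2→B4 (+1); matched 2.
Augmenting path A3→B3 (+1); matched 3.
Augmenting path A4→B1→A1→B2 (+1); matched 4.
No augmenting path remains; maximum matching = 4.
König certificate: {A1, A2, A3, B1} is a vertex cover of size 4 (every listed pair touches it), so no matching can be larger.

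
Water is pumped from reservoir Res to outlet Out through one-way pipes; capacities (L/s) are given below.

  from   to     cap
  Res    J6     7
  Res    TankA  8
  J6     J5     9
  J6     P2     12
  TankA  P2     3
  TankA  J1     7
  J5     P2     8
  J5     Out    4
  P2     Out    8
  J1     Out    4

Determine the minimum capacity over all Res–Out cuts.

14

Augment Res→J6→J5→Out: bottleneck 4, flow now 4.
Augment Res→J6→P2→Out: bottleneck 3, flow now 7.
Augment Res→TankA→P2→Out: bottleneck 3, flow now 10.
Augment Res→TankA→J1→Out: bottleneck 4, flow now 14.
No augmenting path remains; maximum flow = 14.
By max-flow min-cut, the minimum cut capacity equals the max flow.
In the residual graph, reachable from Res: {Res, TankA, J1}.
Min-cut edges: Res→J6 (7), TankA→P2 (3), J1→Out (4); capacity 7 + 3 + 4 = 14.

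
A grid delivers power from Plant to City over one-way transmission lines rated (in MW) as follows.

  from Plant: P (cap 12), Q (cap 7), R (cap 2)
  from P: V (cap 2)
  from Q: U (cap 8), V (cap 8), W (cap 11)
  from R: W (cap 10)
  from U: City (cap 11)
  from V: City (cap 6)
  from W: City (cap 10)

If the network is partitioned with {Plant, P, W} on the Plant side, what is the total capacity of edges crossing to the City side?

Edges leaving {Plant, P, W}: Plant→Q (7), Plant→R (2), P→V (2), W→City (10).
Cut capacity = 7 + 2 + 2 + 10 = 21.

21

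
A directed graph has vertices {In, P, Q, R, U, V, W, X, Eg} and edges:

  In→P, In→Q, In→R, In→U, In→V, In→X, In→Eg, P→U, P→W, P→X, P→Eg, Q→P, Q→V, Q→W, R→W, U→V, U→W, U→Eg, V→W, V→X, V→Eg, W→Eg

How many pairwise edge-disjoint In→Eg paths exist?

Assign every edge capacity 1; by Menger, the answer equals the max flow.
Path In→Eg (+1); total 1.
Path In→P→Eg (+1); total 2.
Path In→U→Eg (+1); total 3.
Path In→V→Eg (+1); total 4.
Path In→Q→W→Eg (+1); total 5.
No residual In→Eg path; max flow = 5.
Certifying cut of size 5: {In→Eg, P→Eg, U→Eg, V→Eg, W→Eg}.

5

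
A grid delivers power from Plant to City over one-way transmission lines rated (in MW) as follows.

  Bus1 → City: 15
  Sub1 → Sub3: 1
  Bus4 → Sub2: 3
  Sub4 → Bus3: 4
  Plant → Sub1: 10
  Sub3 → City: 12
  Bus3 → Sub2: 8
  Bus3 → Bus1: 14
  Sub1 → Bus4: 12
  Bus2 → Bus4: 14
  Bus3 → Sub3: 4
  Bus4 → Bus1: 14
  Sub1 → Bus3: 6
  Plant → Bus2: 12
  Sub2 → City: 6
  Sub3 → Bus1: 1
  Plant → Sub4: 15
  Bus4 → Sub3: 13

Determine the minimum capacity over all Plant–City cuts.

26

Augment Plant→Sub1→Sub3→City: bottleneck 1, flow now 1.
Augment Plant→Sub4→Bus3→Bus1→City: bottleneck 4, flow now 5.
Augment Plant→Bus2→Bus4→Bus1→City: bottleneck 11, flow now 16.
Augment Plant→Bus2→Bus4→Sub3→City: bottleneck 1, flow now 17.
Augment Plant→Sub1→Bus4→Sub3→City: bottleneck 9, flow now 26.
No augmenting path remains; maximum flow = 26.
By max-flow min-cut, the minimum cut capacity equals the max flow.
In the residual graph, reachable from Plant: {Plant, Sub4}.
Min-cut edges: Plant→Bus2 (12), Plant→Sub1 (10), Sub4→Bus3 (4); capacity 12 + 10 + 4 = 26.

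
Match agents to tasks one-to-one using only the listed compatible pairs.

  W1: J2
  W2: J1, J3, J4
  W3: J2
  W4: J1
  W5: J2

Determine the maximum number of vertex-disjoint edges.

3

Unit-capacity flow: source→left, listed edges, right→sink; max matching = max flow.
Augmenting path W1→J2 (+1); matched 1.
Augmenting path W2→J1 (+1); matched 2.
Augmenting path W4→J1→W2→J3 (+1); matched 3.
No augmenting path remains; maximum matching = 3.
König certificate: {W2, W4, J2} is a vertex cover of size 3 (every listed pair touches it), so no matching can be larger.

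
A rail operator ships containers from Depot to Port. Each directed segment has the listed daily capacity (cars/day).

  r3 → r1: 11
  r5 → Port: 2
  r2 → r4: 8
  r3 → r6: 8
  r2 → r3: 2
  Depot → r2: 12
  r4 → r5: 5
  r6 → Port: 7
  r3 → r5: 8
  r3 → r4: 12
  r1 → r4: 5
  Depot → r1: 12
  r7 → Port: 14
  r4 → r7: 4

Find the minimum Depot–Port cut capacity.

8

Augment Depot→r1→r4→r5→Port: bottleneck 2, flow now 2.
Augment Depot→r1→r4→r7→Port: bottleneck 3, flow now 5.
Augment Depot→r2→r3→r6→Port: bottleneck 2, flow now 7.
Augment Depot→r2→r4→r7→Port: bottleneck 1, flow now 8.
No augmenting path remains; maximum flow = 8.
By max-flow min-cut, the minimum cut capacity equals the max flow.
In the residual graph, reachable from Depot: {Depot, r1, r2, r4, r5}.
Min-cut edges: r2→r3 (2), r4→r7 (4), r5→Port (2); capacity 2 + 4 + 2 = 8.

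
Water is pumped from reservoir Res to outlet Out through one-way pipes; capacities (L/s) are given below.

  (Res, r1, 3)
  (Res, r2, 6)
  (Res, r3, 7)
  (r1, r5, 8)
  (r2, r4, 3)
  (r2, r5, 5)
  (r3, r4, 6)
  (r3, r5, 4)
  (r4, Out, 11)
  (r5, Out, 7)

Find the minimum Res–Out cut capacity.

Augment Res→r1→r5→Out: bottleneck 3, flow now 3.
Augment Res→r2→r4→Out: bottleneck 3, flow now 6.
Augment Res→r2→r5→Out: bottleneck 3, flow now 9.
Augment Res→r3→r4→Out: bottleneck 6, flow now 15.
Augment Res→r3→r5→Out: bottleneck 1, flow now 16.
No augmenting path remains; maximum flow = 16.
By max-flow min-cut, the minimum cut capacity equals the max flow.
In the residual graph, reachable from Res: {Res}.
Min-cut edges: Res→r1 (3), Res→r2 (6), Res→r3 (7); capacity 3 + 6 + 7 = 16.

16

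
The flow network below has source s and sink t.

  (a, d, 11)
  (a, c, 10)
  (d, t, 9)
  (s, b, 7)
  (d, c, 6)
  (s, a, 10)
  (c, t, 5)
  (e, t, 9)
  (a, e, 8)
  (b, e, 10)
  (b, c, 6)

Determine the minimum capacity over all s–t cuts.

Augment s→a→c→t: bottleneck 5, flow now 5.
Augment s→a→d→t: bottleneck 5, flow now 10.
Augment s→b→e→t: bottleneck 7, flow now 17.
No augmenting path remains; maximum flow = 17.
By max-flow min-cut, the minimum cut capacity equals the max flow.
In the residual graph, reachable from s: {s}.
Min-cut edges: s→a (10), s→b (7); capacity 10 + 7 = 17.

17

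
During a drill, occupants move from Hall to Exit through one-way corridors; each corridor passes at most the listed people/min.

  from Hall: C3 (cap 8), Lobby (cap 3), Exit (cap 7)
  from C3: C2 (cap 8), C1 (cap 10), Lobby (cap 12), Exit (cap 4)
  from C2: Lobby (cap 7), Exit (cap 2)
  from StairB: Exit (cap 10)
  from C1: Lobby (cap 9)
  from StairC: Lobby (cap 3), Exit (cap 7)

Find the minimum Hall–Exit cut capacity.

13

Augment Hall→Exit: bottleneck 7, flow now 7.
Augment Hall→C3→Exit: bottleneck 4, flow now 11.
Augment Hall→C3→C2→Exit: bottleneck 2, flow now 13.
No augmenting path remains; maximum flow = 13.
By max-flow min-cut, the minimum cut capacity equals the max flow.
In the residual graph, reachable from Hall: {Hall, C3, C2, C1, Lobby}.
Min-cut edges: Hall→Exit (7), C3→Exit (4), C2→Exit (2); capacity 7 + 4 + 2 = 13.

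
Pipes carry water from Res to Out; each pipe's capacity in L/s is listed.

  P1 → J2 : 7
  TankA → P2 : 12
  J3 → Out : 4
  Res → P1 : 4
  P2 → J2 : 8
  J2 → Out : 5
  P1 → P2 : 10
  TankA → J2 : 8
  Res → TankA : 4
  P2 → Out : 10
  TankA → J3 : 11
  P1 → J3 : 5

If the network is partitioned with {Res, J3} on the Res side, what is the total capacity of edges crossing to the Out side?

12

Edges leaving {Res, J3}: Res→P1 (4), Res→TankA (4), J3→Out (4).
Cut capacity = 4 + 4 + 4 = 12.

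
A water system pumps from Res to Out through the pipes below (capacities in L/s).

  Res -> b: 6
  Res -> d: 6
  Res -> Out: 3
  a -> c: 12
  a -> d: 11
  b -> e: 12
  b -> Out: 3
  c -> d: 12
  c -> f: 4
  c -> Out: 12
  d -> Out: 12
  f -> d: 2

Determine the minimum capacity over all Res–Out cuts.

Augment Res→Out: bottleneck 3, flow now 3.
Augment Res→b→Out: bottleneck 3, flow now 6.
Augment Res→d→Out: bottleneck 6, flow now 12.
No augmenting path remains; maximum flow = 12.
By max-flow min-cut, the minimum cut capacity equals the max flow.
In the residual graph, reachable from Res: {Res, b, e}.
Min-cut edges: Res→d (6), Res→Out (3), b→Out (3); capacity 6 + 3 + 3 = 12.

12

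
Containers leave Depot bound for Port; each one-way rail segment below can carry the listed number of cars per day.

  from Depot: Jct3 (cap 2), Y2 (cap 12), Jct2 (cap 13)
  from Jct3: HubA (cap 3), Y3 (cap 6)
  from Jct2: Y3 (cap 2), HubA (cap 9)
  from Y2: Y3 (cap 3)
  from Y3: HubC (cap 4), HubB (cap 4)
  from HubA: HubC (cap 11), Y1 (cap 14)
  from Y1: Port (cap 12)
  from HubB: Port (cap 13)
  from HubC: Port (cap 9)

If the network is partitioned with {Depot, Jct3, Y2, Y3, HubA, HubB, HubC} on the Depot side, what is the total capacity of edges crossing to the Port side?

Edges leaving {Depot, Jct3, Y2, Y3, HubA, HubB, HubC}: Depot→Jct2 (13), HubA→Y1 (14), HubB→Port (13), HubC→Port (9).
Cut capacity = 13 + 14 + 13 + 9 = 49.

49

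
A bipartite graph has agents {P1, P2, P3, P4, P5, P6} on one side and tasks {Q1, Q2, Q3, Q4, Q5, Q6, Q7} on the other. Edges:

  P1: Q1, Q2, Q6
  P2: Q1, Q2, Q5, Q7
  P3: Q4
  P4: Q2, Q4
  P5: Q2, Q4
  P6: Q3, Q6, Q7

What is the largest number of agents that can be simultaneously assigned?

Unit-capacity flow: source→left, listed edges, right→sink; max matching = max flow.
Augmenting path P1→Q1 (+1); matched 1.
Augmenting path P2→Q2 (+1); matched 2.
Augmenting path P3→Q4 (+1); matched 3.
Augmenting path P6→Q3 (+1); matched 4.
Augmenting path P4→Q2→P2→Q5 (+1); matched 5.
No augmenting path remains; maximum matching = 5.
König certificate: {P1, P2, P6, Q2, Q4} is a vertex cover of size 5 (every listed pair touches it), so no matching can be larger.

5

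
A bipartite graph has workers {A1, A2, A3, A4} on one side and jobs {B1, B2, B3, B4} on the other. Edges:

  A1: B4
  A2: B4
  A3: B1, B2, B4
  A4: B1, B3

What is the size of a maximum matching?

Unit-capacity flow: source→left, listed edges, right→sink; max matching = max flow.
Augmenting path A1→B4 (+1); matched 1.
Augmenting path A3→B1 (+1); matched 2.
Augmenting path A4→B3 (+1); matched 3.
No augmenting path remains; maximum matching = 3.
König certificate: {A3, A4, B4} is a vertex cover of size 3 (every listed pair touches it), so no matching can be larger.

3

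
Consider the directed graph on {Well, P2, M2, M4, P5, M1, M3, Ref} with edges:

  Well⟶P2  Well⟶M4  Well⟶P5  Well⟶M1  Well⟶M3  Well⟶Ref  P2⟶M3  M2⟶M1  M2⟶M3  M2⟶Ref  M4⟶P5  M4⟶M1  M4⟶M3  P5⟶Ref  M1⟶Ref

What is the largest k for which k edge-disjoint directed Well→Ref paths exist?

Assign every edge capacity 1; by Menger, the answer equals the max flow.
Path Well→Ref (+1); total 1.
Path Well→P5→Ref (+1); total 2.
Path Well→M1→Ref (+1); total 3.
No residual Well→Ref path; max flow = 3.
Certifying cut of size 3: {M1→Ref, P5→Ref, Well→Ref}.

3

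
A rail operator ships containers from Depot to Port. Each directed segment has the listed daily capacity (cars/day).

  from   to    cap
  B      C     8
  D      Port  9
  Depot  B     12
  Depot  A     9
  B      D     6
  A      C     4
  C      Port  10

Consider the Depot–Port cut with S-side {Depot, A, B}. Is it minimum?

No — its capacity is 18, but the minimum cut has capacity 16.

Given cut capacity: 4 + 8 + 6 = 18.
Augment Depot→A→C→Port: bottleneck 4, flow now 4.
Augment Depot→B→C→Port: bottleneck 6, flow now 10.
Augment Depot→B→D→Port: bottleneck 6, flow now 16.
No augmenting path remains; maximum flow = 16.
In the residual graph, reachable from Depot: {Depot, A}.
Min-cut edges: Depot→B (12), A→C (4); capacity 12 + 4 = 16.
Cut capacity 18 exceeds the max flow 16, so it is not minimum.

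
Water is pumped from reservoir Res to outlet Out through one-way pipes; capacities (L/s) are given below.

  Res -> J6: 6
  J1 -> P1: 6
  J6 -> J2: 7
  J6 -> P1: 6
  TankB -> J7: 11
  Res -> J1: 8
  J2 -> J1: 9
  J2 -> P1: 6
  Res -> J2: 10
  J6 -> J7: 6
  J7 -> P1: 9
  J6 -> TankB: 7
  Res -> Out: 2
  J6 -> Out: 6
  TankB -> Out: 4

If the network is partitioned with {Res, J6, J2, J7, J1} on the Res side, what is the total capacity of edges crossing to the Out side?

42

Edges leaving {Res, J6, J2, J7, J1}: Res→Out (2), J6→TankB (7), J6→P1 (6), J6→Out (6), J2→P1 (6), J7→P1 (9), J1→P1 (6).
Cut capacity = 2 + 7 + 6 + 6 + 6 + 9 + 6 = 42.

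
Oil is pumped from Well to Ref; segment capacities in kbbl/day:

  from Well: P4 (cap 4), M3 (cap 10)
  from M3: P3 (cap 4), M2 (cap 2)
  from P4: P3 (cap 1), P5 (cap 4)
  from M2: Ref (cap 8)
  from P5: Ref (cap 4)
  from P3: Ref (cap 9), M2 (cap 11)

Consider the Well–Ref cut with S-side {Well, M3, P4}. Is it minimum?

Given cut capacity: 2 + 4 + 4 + 1 = 11.
Augment Well→M3→M2→Ref: bottleneck 2, flow now 2.
Augment Well→M3→P3→Ref: bottleneck 4, flow now 6.
Augment Well→P4→P5→Ref: bottleneck 4, flow now 10.
No augmenting path remains; maximum flow = 10.
In the residual graph, reachable from Well: {Well, M3}.
Min-cut edges: Well→P4 (4), M3→M2 (2), M3→P3 (4); capacity 4 + 2 + 4 = 10.
Cut capacity 11 exceeds the max flow 10, so it is not minimum.

No — its capacity is 11, but the minimum cut has capacity 10.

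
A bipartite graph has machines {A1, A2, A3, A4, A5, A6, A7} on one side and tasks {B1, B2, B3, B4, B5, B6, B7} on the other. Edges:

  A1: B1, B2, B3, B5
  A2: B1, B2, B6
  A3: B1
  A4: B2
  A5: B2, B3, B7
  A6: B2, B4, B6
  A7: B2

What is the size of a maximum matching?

6

Unit-capacity flow: source→left, listed edges, right→sink; max matching = max flow.
Augmenting path A1→B1 (+1); matched 1.
Augmenting path A2→B2 (+1); matched 2.
Augmenting path A5→B3 (+1); matched 3.
Augmenting path A6→B4 (+1); matched 4.
Augmenting path A3→B1→A1→B5 (+1); matched 5.
Augmenting path A4→B2→A2→B6 (+1); matched 6.
No augmenting path remains; maximum matching = 6.
König certificate: {A1, A2, A3, A5, A6, B2} is a vertex cover of size 6 (every listed pair touches it), so no matching can be larger.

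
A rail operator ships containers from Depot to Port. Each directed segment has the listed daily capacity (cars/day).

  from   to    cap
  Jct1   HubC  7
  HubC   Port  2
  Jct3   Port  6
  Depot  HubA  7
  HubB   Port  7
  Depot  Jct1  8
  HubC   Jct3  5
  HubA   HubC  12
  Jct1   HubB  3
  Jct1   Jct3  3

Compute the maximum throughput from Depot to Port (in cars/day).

Augment Depot→HubA→HubC→Port: bottleneck 2, flow now 2.
Augment Depot→Jct1→HubB→Port: bottleneck 3, flow now 5.
Augment Depot→Jct1→Jct3→Port: bottleneck 3, flow now 8.
Augment Depot→HubA→HubC→Jct3→Port: bottleneck 3, flow now 11.
No augmenting path remains; maximum flow = 11.
In the residual graph, reachable from Depot: {Depot, HubA, Jct1, HubC, Jct3}.
Min-cut edges: Jct1→HubB (3), HubC→Port (2), Jct3→Port (6); capacity 3 + 2 + 6 = 11.
This cut is saturated, so no flow can exceed 11.

11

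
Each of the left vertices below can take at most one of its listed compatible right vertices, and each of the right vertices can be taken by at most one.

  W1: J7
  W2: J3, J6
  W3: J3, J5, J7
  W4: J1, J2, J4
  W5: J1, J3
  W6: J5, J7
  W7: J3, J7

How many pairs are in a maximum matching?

Unit-capacity flow: source→left, listed edges, right→sink; max matching = max flow.
Augmenting path W1→J7 (+1); matched 1.
Augmenting path W2→J3 (+1); matched 2.
Augmenting path W3→J5 (+1); matched 3.
Augmenting path W4→J1 (+1); matched 4.
Augmenting path W5→J1→W4→J2 (+1); matched 5.
Augmenting path W7→J3→W2→J6 (+1); matched 6.
No augmenting path remains; maximum matching = 6.
König certificate: {W2, W4, W5, J3, J5, J7} is a vertex cover of size 6 (every listed pair touches it), so no matching can be larger.

6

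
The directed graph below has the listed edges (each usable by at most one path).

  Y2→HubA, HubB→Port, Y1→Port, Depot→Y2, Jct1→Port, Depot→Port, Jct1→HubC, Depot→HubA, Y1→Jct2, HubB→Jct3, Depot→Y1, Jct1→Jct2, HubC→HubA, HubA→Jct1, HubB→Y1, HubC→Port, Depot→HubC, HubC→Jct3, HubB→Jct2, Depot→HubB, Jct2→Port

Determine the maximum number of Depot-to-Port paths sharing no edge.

5

Assign every edge capacity 1; by Menger, the answer equals the max flow.
Path Depot→Port (+1); total 1.
Path Depot→HubB→Port (+1); total 2.
Path Depot→HubC→Port (+1); total 3.
Path Depot→Y1→Port (+1); total 4.
Path Depot→HubA→Jct1→Port (+1); total 5.
No residual Depot→Port path; max flow = 5.
Certifying cut of size 5: {Depot→HubB, Depot→HubC, Depot→Port, Depot→Y1, HubA→Jct1}.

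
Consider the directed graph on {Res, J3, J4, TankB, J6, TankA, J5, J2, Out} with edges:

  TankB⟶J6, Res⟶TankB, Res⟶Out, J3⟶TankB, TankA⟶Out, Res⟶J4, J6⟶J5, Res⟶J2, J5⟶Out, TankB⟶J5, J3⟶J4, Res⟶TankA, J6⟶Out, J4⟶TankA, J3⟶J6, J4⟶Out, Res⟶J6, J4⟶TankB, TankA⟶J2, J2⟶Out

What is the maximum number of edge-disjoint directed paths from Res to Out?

Assign every edge capacity 1; by Menger, the answer equals the max flow.
Path Res→Out (+1); total 1.
Path Res→J4→Out (+1); total 2.
Path Res→J6→Out (+1); total 3.
Path Res→TankA→Out (+1); total 4.
Path Res→J2→Out (+1); total 5.
Path Res→TankB→J5→Out (+1); total 6.
No residual Res→Out path; max flow = 6.
Certifying cut of size 6: {Res→J2, Res→J4, Res→J6, Res→Out, Res→TankA, Res→TankB}.

6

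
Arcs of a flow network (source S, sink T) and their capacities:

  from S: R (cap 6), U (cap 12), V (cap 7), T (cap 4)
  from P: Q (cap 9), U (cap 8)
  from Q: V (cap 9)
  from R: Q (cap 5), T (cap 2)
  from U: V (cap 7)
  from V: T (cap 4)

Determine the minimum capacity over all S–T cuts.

Augment S→T: bottleneck 4, flow now 4.
Augment S→R→T: bottleneck 2, flow now 6.
Augment S→V→T: bottleneck 4, flow now 10.
No augmenting path remains; maximum flow = 10.
By max-flow min-cut, the minimum cut capacity equals the max flow.
In the residual graph, reachable from S: {S, Q, R, U, V}.
Min-cut edges: S→T (4), R→T (2), V→T (4); capacity 4 + 2 + 4 = 10.

10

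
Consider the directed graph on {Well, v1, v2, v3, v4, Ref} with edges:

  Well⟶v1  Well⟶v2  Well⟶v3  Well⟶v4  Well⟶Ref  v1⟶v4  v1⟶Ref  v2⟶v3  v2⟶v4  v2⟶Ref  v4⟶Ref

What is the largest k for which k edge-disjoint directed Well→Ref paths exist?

Assign every edge capacity 1; by Menger, the answer equals the max flow.
Path Well→Ref (+1); total 1.
Path Well→v1→Ref (+1); total 2.
Path Well→v2→Ref (+1); total 3.
Path Well→v4→Ref (+1); total 4.
No residual Well→Ref path; max flow = 4.
Certifying cut of size 4: {Well→Ref, Well→v1, Well→v2, Well→v4}.

4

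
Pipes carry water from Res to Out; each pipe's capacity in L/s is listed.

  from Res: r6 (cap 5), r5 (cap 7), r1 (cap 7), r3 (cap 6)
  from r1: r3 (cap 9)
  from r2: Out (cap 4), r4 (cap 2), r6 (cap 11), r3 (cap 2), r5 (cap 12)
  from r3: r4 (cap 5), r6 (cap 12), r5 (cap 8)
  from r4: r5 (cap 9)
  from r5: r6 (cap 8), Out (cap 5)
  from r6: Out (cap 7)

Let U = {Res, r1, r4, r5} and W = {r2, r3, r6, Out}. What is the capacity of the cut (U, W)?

Edges leaving {Res, r1, r4, r5}: Res→r3 (6), Res→r6 (5), r1→r3 (9), r5→r6 (8), r5→Out (5).
Cut capacity = 6 + 5 + 9 + 8 + 5 = 33.

33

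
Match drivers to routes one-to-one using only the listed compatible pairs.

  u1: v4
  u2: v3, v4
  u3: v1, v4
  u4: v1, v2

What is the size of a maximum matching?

4

Unit-capacity flow: source→left, listed edges, right→sink; max matching = max flow.
Augmenting path u1→v4 (+1); matched 1.
Augmenting path u2→v3 (+1); matched 2.
Augmenting path u3→v1 (+1); matched 3.
Augmenting path u4→v2 (+1); matched 4.
No augmenting path remains; maximum matching = 4.
König certificate: {u1, u2, u3, u4} is a vertex cover of size 4 (every listed pair touches it), so no matching can be larger.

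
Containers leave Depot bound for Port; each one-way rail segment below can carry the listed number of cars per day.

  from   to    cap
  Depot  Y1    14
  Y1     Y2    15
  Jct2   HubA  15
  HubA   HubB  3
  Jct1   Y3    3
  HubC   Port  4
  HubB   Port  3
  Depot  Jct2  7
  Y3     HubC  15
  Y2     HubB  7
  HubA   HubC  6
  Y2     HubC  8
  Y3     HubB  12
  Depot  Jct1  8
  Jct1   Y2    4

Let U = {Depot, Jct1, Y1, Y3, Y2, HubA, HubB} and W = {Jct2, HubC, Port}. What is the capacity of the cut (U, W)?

39

Edges leaving {Depot, Jct1, Y1, Y3, Y2, HubA, HubB}: Depot→Jct2 (7), Y3→HubC (15), Y2→HubC (8), HubA→HubC (6), HubB→Port (3).
Cut capacity = 7 + 15 + 8 + 6 + 3 = 39.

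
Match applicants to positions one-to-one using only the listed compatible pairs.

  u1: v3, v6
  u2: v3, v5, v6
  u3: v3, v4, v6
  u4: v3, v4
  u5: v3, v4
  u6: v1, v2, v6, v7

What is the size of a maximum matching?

Unit-capacity flow: source→left, listed edges, right→sink; max matching = max flow.
Augmenting path u1→v3 (+1); matched 1.
Augmenting path u2→v5 (+1); matched 2.
Augmenting path u3→v4 (+1); matched 3.
Augmenting path u6→v1 (+1); matched 4.
Augmenting path u4→v3→u1→v6 (+1); matched 5.
No augmenting path remains; maximum matching = 5.
König certificate: {u2, u6, v3, v4, v6} is a vertex cover of size 5 (every listed pair touches it), so no matching can be larger.

5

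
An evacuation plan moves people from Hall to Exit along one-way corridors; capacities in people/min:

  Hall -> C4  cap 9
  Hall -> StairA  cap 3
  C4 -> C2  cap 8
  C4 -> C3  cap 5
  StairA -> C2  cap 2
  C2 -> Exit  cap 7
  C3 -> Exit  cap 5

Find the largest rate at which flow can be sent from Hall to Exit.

Augment Hall→C4→C2→Exit: bottleneck 7, flow now 7.
Augment Hall→C4→C3→Exit: bottleneck 2, flow now 9.
Augment Hall→StairA→C2→C4→C3→Exit: bottleneck 2, flow now 11. (uses reverse residual edge)
No augmenting path remains; maximum flow = 11.
In the residual graph, reachable from Hall: {Hall, StairA}.
Min-cut edges: Hall→C4 (9), StairA→C2 (2); capacity 9 + 2 = 11.
This cut is saturated, so no flow can exceed 11.

11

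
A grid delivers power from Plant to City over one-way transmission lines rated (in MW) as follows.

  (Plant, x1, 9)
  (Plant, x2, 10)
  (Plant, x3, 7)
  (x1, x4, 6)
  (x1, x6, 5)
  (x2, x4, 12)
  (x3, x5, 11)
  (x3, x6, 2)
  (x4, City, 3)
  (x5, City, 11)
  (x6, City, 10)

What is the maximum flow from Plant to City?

Augment Plant→x1→x4→City: bottleneck 3, flow now 3.
Augment Plant→x1→x6→City: bottleneck 5, flow now 8.
Augment Plant→x3→x5→City: bottleneck 7, flow now 15.
No augmenting path remains; maximum flow = 15.
In the residual graph, reachable from Plant: {Plant, x1, x2, x4}.
Min-cut edges: Plant→x3 (7), x1→x6 (5), x4→City (3); capacity 7 + 5 + 3 = 15.
This cut is saturated, so no flow can exceed 15.

15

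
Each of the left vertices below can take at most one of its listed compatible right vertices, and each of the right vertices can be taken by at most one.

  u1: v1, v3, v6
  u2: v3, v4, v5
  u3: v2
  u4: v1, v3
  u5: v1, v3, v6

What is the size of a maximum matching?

5

Unit-capacity flow: source→left, listed edges, right→sink; max matching = max flow.
Augmenting path u1→v1 (+1); matched 1.
Augmenting path u2→v3 (+1); matched 2.
Augmenting path u3→v2 (+1); matched 3.
Augmenting path u5→v6 (+1); matched 4.
Augmenting path u4→v3→u2→v4 (+1); matched 5.
No augmenting path remains; maximum matching = 5.
König certificate: {u1, u2, u3, u4, u5} is a vertex cover of size 5 (every listed pair touches it), so no matching can be larger.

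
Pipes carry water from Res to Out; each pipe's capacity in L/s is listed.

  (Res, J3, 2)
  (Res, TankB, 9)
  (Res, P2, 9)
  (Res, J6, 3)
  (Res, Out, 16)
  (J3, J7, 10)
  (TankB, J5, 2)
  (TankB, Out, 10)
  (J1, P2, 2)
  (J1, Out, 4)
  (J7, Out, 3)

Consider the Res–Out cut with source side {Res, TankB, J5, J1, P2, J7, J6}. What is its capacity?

Edges leaving {Res, TankB, J5, J1, P2, J7, J6}: Res→J3 (2), Res→Out (16), TankB→Out (10), J1→Out (4), J7→Out (3).
Cut capacity = 2 + 16 + 10 + 4 + 3 = 35.

35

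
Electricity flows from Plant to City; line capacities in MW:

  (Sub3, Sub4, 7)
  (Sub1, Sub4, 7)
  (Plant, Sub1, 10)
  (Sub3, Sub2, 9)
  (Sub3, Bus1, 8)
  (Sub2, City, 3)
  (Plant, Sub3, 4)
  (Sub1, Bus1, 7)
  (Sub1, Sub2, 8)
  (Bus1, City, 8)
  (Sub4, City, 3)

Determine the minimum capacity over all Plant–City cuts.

14

Augment Plant→Sub1→Bus1→City: bottleneck 7, flow now 7.
Augment Plant→Sub1→Sub4→City: bottleneck 3, flow now 10.
Augment Plant→Sub3→Bus1→City: bottleneck 1, flow now 11.
Augment Plant→Sub3→Sub2→City: bottleneck 3, flow now 14.
No augmenting path remains; maximum flow = 14.
By max-flow min-cut, the minimum cut capacity equals the max flow.
In the residual graph, reachable from Plant: {Plant}.
Min-cut edges: Plant→Sub1 (10), Plant→Sub3 (4); capacity 10 + 4 = 14.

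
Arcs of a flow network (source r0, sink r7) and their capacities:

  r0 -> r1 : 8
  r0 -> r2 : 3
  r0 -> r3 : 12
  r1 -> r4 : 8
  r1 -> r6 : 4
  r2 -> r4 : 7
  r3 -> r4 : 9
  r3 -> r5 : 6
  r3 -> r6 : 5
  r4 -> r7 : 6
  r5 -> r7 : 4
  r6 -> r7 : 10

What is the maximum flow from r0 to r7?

Augment r0→r1→r4→r7: bottleneck 6, flow now 6.
Augment r0→r1→r6→r7: bottleneck 2, flow now 8.
Augment r0→r3→r5→r7: bottleneck 4, flow now 12.
Augment r0→r3→r6→r7: bottleneck 5, flow now 17.
Augment r0→r2→r4→r1→r6→r7: bottleneck 2, flow now 19. (uses reverse residual edge)
No augmenting path remains; maximum flow = 19.
In the residual graph, reachable from r0: {r0, r1, r2, r3, r4, r5}.
Min-cut edges: r1→r6 (4), r3→r6 (5), r4→r7 (6), r5→r7 (4); capacity 4 + 5 + 6 + 4 = 19.
This cut is saturated, so no flow can exceed 19.

19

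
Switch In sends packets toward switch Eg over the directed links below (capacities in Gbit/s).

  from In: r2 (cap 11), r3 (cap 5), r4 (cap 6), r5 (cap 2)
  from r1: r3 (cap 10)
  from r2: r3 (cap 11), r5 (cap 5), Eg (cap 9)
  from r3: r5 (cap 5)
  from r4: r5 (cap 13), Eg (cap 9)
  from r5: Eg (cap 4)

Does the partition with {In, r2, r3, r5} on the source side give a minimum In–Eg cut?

Yes — it is a minimum cut (capacity 19).

Given cut capacity: 6 + 9 + 4 = 19.
Augment In→r2→Eg: bottleneck 9, flow now 9.
Augment In→r4→Eg: bottleneck 6, flow now 15.
Augment In→r5→Eg: bottleneck 2, flow now 17.
Augment In→r2→r5→Eg: bottleneck 2, flow now 19.
No augmenting path remains; maximum flow = 19.
Cut capacity 19 equals the max flow, so it is a minimum cut.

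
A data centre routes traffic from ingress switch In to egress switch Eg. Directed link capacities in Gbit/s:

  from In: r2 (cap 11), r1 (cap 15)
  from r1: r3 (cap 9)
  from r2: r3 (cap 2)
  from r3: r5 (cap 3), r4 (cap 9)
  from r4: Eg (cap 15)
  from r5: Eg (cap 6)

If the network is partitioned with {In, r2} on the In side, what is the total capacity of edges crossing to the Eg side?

17

Edges leaving {In, r2}: In→r1 (15), r2→r3 (2).
Cut capacity = 15 + 2 = 17.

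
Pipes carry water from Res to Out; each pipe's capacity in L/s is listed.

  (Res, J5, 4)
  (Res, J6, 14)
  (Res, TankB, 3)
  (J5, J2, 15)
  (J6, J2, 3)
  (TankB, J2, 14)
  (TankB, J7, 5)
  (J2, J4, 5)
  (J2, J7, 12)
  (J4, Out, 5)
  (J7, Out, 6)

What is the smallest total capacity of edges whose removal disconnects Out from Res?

10

Augment Res→TankB→J7→Out: bottleneck 3, flow now 3.
Augment Res→J5→J2→J4→Out: bottleneck 4, flow now 7.
Augment Res→J6→J2→J4→Out: bottleneck 1, flow now 8.
Augment Res→J6→J2→J7→Out: bottleneck 2, flow now 10.
No augmenting path remains; maximum flow = 10.
By max-flow min-cut, the minimum cut capacity equals the max flow.
In the residual graph, reachable from Res: {Res, J6}.
Min-cut edges: Res→J5 (4), Res→TankB (3), J6→J2 (3); capacity 4 + 3 + 3 = 10.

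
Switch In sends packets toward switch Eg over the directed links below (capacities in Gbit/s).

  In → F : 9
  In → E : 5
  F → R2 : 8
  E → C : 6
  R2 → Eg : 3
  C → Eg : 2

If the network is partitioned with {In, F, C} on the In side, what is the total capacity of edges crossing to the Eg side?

15

Edges leaving {In, F, C}: In→E (5), F→R2 (8), C→Eg (2).
Cut capacity = 5 + 8 + 2 = 15.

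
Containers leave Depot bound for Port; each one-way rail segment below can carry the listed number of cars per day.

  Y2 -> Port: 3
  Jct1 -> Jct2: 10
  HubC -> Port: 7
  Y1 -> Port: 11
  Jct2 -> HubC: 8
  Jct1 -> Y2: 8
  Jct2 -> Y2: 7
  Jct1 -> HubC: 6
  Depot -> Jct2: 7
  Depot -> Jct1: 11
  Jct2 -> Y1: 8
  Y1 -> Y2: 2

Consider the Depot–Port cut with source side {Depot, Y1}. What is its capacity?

31

Edges leaving {Depot, Y1}: Depot→Jct1 (11), Depot→Jct2 (7), Y1→Y2 (2), Y1→Port (11).
Cut capacity = 11 + 7 + 2 + 11 = 31.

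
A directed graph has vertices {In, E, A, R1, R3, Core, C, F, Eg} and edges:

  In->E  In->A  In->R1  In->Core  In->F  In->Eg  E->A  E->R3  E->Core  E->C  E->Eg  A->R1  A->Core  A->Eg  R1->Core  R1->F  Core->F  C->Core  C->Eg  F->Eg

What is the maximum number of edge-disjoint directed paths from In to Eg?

Assign every edge capacity 1; by Menger, the answer equals the max flow.
Path In→Eg (+1); total 1.
Path In→E→Eg (+1); total 2.
Path In→A→Eg (+1); total 3.
Path In→F→Eg (+1); total 4.
No residual In→Eg path; max flow = 4.
Certifying cut of size 4: {F→Eg, In→A, In→E, In→Eg}.

4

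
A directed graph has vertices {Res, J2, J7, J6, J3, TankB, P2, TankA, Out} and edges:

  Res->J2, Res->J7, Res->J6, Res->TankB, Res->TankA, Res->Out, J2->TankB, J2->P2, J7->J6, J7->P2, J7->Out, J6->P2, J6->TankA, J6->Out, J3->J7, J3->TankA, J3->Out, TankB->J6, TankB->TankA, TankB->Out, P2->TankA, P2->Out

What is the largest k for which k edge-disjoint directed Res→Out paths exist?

Assign every edge capacity 1; by Menger, the answer equals the max flow.
Path Res→Out (+1); total 1.
Path Res→J7→Out (+1); total 2.
Path Res→J6→Out (+1); total 3.
Path Res→TankB→Out (+1); total 4.
Path Res→J2→P2→Out (+1); total 5.
No residual Res→Out path; max flow = 5.
Certifying cut of size 5: {Res→J2, Res→J6, Res→J7, Res→Out, Res→TankB}.

5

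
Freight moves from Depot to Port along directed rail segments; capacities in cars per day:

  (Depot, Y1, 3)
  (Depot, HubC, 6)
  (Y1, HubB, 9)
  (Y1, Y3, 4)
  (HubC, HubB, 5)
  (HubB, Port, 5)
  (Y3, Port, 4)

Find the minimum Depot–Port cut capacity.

Augment Depot→Y1→HubB→Port: bottleneck 3, flow now 3.
Augment Depot→HubC→HubB→Port: bottleneck 2, flow now 5.
Augment Depot→HubC→HubB→Y1→Y3→Port: bottleneck 3, flow now 8. (uses reverse residual edge)
No augmenting path remains; maximum flow = 8.
By max-flow min-cut, the minimum cut capacity equals the max flow.
In the residual graph, reachable from Depot: {Depot, HubC}.
Min-cut edges: Depot→Y1 (3), HubC→HubB (5); capacity 3 + 5 = 8.

8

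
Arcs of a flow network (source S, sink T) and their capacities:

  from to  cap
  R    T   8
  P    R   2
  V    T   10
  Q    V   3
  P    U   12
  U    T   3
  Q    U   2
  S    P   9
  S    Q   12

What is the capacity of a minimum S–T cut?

8

Augment S→P→R→T: bottleneck 2, flow now 2.
Augment S→P→U→T: bottleneck 3, flow now 5.
Augment S→Q→V→T: bottleneck 3, flow now 8.
No augmenting path remains; maximum flow = 8.
By max-flow min-cut, the minimum cut capacity equals the max flow.
In the residual graph, reachable from S: {S, P, Q, U}.
Min-cut edges: P→R (2), Q→V (3), U→T (3); capacity 2 + 3 + 3 = 8.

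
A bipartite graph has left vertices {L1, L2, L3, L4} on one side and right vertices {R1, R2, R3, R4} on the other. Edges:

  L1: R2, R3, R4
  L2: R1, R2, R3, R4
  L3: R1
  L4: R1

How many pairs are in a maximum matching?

3

Unit-capacity flow: source→left, listed edges, right→sink; max matching = max flow.
Augmenting path L1→R2 (+1); matched 1.
Augmenting path L2→R1 (+1); matched 2.
Augmenting path L3→R1→L2→R3 (+1); matched 3.
No augmenting path remains; maximum matching = 3.
König certificate: {L1, L2, R1} is a vertex cover of size 3 (every listed pair touches it), so no matching can be larger.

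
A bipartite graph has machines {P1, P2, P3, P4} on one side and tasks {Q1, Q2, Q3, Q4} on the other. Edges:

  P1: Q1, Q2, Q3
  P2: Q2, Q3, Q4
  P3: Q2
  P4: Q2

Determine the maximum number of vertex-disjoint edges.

Unit-capacity flow: source→left, listed edges, right→sink; max matching = max flow.
Augmenting path P1→Q1 (+1); matched 1.
Augmenting path P2→Q2 (+1); matched 2.
Augmenting path P3→Q2→P2→Q3 (+1); matched 3.
No augmenting path remains; maximum matching = 3.
König certificate: {P1, P2, Q2} is a vertex cover of size 3 (every listed pair touches it), so no matching can be larger.

3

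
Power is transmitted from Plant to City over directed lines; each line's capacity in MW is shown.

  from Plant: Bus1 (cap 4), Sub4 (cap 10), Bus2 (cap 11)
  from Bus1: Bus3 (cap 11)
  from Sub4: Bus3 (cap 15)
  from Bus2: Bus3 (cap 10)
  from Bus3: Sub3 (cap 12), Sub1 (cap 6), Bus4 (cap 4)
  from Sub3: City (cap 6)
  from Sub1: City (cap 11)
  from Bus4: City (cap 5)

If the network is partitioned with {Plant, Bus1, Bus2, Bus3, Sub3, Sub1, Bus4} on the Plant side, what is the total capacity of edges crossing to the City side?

Edges leaving {Plant, Bus1, Bus2, Bus3, Sub3, Sub1, Bus4}: Plant→Sub4 (10), Sub3→City (6), Sub1→City (11), Bus4→City (5).
Cut capacity = 10 + 6 + 11 + 5 = 32.

32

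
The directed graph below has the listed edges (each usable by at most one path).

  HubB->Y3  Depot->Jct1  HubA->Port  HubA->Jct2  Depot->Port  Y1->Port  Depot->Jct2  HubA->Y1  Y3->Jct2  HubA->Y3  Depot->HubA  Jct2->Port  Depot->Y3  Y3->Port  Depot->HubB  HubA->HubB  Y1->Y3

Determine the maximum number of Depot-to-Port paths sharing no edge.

4

Assign every edge capacity 1; by Menger, the answer equals the max flow.
Path Depot→Port (+1); total 1.
Path Depot→Jct2→Port (+1); total 2.
Path Depot→HubA→Port (+1); total 3.
Path Depot→Y3→Port (+1); total 4.
No residual Depot→Port path; max flow = 4.
Certifying cut of size 4: {Depot→HubA, Depot→Port, Jct2→Port, Y3→Port}.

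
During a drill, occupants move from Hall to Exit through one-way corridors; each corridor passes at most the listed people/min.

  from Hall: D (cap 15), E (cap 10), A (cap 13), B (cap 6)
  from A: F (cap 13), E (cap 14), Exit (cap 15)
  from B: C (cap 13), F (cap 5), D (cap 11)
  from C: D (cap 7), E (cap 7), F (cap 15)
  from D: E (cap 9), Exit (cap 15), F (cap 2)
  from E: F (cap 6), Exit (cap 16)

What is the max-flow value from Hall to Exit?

44

Augment Hall→A→Exit: bottleneck 13, flow now 13.
Augment Hall→D→Exit: bottleneck 15, flow now 28.
Augment Hall→E→Exit: bottleneck 10, flow now 38.
Augment Hall→B→C→E→Exit: bottleneck 6, flow now 44.
No augmenting path remains; maximum flow = 44.
In the residual graph, reachable from Hall: {Hall}.
Min-cut edges: Hall→A (13), Hall→B (6), Hall→D (15), Hall→E (10); capacity 13 + 6 + 15 + 10 = 44.
This cut is saturated, so no flow can exceed 44.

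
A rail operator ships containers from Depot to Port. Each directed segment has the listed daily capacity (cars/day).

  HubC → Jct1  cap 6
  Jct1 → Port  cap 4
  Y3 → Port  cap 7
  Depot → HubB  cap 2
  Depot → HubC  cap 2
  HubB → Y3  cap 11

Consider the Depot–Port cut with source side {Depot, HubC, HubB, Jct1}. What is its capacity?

Edges leaving {Depot, HubC, HubB, Jct1}: HubB→Y3 (11), Jct1→Port (4).
Cut capacity = 11 + 4 = 15.

15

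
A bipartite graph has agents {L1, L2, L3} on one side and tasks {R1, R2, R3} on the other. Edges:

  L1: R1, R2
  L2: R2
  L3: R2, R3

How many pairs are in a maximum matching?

3

Unit-capacity flow: source→left, listed edges, right→sink; max matching = max flow.
Augmenting path L1→R1 (+1); matched 1.
Augmenting path L2→R2 (+1); matched 2.
Augmenting path L3→R3 (+1); matched 3.
No augmenting path remains; maximum matching = 3.
König certificate: {L1, L2, L3} is a vertex cover of size 3 (every listed pair touches it), so no matching can be larger.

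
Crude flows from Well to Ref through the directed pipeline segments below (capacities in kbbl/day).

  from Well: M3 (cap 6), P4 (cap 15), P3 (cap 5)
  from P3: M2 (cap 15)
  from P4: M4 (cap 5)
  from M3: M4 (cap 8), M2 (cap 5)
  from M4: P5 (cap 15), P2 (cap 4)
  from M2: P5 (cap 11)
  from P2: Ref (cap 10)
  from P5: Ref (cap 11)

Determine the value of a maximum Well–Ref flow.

15

Augment Well→P3→M2→P5→Ref: bottleneck 5, flow now 5.
Augment Well→P4→M4→P2→Ref: bottleneck 4, flow now 9.
Augment Well→P4→M4→P5→Ref: bottleneck 1, flow now 10.
Augment Well→M3→M4→P5→Ref: bottleneck 5, flow now 15.
No augmenting path remains; maximum flow = 15.
In the residual graph, reachable from Well: {Well, P3, P4, M3, M4, M2, P5}.
Min-cut edges: M4→P2 (4), P5→Ref (11); capacity 4 + 11 = 15.
This cut is saturated, so no flow can exceed 15.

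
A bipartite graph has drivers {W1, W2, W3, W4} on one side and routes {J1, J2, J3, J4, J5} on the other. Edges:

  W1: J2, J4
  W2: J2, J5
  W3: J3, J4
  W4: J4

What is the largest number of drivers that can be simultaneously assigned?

4

Unit-capacity flow: source→left, listed edges, right→sink; max matching = max flow.
Augmenting path W1→J2 (+1); matched 1.
Augmenting path W2→J5 (+1); matched 2.
Augmenting path W3→J3 (+1); matched 3.
Augmenting path W4→J4 (+1); matched 4.
No augmenting path remains; maximum matching = 4.
König certificate: {W1, W2, W3, W4} is a vertex cover of size 4 (every listed pair touches it), so no matching can be larger.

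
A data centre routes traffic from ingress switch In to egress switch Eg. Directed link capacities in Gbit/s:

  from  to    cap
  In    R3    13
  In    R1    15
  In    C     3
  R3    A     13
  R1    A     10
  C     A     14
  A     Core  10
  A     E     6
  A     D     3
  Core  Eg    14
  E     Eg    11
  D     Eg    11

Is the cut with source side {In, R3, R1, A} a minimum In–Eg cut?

Given cut capacity: 3 + 10 + 6 + 3 = 22.
Augment In→R3→A→Core→Eg: bottleneck 10, flow now 10.
Augment In→R3→A→E→Eg: bottleneck 3, flow now 13.
Augment In→R1→A→E→Eg: bottleneck 3, flow now 16.
Augment In→R1→A→D→Eg: bottleneck 3, flow now 19.
No augmenting path remains; maximum flow = 19.
In the residual graph, reachable from In: {In, R3, R1, C, A}.
Min-cut edges: A→Core (10), A→E (6), A→D (3); capacity 10 + 6 + 3 = 19.
Cut capacity 22 exceeds the max flow 19, so it is not minimum.

No — its capacity is 22, but the minimum cut has capacity 19.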